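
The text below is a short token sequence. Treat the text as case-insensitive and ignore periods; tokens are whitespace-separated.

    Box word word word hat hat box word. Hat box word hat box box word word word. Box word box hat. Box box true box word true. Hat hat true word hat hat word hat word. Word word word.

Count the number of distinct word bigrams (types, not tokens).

15

39 tokens → 38 bigram windows in total.
Repeated bigrams (each contributes count−1 duplicates):
  word word: 7
  box word: 6
  word hat: 5
  hat box: 4
  hat hat: 3
  box box: 2
  hat word: 2
  word box: 2
23 duplicate windows → 38 − 23 = 15 distinct.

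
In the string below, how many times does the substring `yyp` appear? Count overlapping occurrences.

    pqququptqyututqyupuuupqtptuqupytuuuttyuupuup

Sliding a length-3 window over the 44 characters (42 positions):
  (no match at any position)

0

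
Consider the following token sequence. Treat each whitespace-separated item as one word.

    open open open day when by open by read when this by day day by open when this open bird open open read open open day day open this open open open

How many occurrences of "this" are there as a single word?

Scanning the 32 tokens for "this":
  position 11: this
  position 18: this
  position 29: this

3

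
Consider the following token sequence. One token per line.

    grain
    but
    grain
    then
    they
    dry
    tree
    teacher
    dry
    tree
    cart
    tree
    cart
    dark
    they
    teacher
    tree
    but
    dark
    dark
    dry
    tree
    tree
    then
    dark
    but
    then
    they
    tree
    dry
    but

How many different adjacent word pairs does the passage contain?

31 tokens → 30 bigram windows in total.
Repeated bigrams (each contributes count−1 duplicates):
  dry tree: 3
  then they: 2
  tree cart: 2
4 duplicate windows → 30 − 4 = 26 distinct.

26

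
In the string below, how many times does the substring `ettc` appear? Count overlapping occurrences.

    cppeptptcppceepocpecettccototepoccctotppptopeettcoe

Sliding a length-4 window over the 51 characters (48 positions):
  position 21–24: ettc
  position 46–49: ettc

2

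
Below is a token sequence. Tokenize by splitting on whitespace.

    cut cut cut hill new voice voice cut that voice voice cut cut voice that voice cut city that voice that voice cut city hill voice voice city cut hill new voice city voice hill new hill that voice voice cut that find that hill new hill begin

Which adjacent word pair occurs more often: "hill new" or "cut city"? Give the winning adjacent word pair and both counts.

"hill new": 4 occurrences
"cut city": 2 occurrences

"hill new" (4 vs 2)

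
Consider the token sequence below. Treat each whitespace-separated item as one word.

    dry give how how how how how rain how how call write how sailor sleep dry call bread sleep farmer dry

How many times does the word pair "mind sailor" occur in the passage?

Scanning the 20 overlapping bigram windows for "mind sailor":
  (none found)

0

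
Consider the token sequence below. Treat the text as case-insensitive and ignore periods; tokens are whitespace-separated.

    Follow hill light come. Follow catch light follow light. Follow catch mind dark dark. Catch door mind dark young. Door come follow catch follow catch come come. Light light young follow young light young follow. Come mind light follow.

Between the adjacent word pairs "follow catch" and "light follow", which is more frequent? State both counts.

"follow catch" (4 vs 3)

"follow catch": 4 occurrences
"light follow": 3 occurrences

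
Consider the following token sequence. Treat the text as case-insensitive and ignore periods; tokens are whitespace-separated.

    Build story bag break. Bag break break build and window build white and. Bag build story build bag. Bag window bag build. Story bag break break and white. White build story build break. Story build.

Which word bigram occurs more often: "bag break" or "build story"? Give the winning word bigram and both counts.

"bag break": 3 occurrences
"build story": 4 occurrences

"build story" (4 vs 3)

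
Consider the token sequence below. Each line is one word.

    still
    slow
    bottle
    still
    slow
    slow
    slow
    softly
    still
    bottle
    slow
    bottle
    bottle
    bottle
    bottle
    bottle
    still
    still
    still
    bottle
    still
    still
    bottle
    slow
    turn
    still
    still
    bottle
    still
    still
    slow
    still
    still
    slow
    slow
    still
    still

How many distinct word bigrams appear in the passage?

37 tokens → 36 bigram windows in total.
Repeated bigrams (each contributes count−1 duplicates):
  still still: 7
  bottle bottle: 4
  bottle still: 4
  still bottle: 4
  still slow: 4
  slow slow: 3
  bottle slow: 2
  slow bottle: 2
  … (1 more repeated)
23 duplicate windows → 36 − 23 = 13 distinct.

13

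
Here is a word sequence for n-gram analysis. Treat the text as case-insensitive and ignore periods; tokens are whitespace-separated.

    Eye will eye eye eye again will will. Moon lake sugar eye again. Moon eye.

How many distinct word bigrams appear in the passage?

12

15 tokens → 14 bigram windows in total.
Repeated bigrams (each contributes count−1 duplicates):
  eye again: 2
  eye eye: 2
2 duplicate windows → 14 − 2 = 12 distinct.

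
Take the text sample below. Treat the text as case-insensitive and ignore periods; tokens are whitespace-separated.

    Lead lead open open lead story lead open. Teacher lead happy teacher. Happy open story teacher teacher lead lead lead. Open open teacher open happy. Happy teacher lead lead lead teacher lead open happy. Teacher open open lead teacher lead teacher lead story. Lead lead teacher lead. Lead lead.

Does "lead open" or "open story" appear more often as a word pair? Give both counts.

"lead open" (4 vs 1)

"lead open": 4 occurrences
"open story": 1 occurrence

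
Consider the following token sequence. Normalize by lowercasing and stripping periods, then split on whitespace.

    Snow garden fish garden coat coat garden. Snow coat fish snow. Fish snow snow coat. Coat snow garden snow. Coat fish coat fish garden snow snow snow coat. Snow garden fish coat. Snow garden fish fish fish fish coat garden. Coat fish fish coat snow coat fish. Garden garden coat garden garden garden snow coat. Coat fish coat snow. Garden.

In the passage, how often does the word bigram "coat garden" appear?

3

Scanning the 59 overlapping bigram windows for "coat garden":
  position 6–7: coat garden
  position 39–40: coat garden
  position 50–51: coat garden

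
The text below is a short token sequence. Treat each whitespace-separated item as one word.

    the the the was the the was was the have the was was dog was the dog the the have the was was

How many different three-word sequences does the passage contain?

16

23 tokens → 21 trigram windows in total.
Repeated trigrams (each contributes count−1 duplicates):
  the was was: 3
  have the was: 2
  the have the: 2
  the the was: 2
5 duplicate windows → 21 − 5 = 16 distinct.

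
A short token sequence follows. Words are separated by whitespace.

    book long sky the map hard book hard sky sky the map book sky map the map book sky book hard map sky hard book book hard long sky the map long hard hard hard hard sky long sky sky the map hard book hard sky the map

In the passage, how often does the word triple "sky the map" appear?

Scanning the 46 overlapping trigram windows for "sky the map":
  position 3–5: sky the map
  position 10–12: sky the map
  position 29–31: sky the map
  position 40–42: sky the map
  position 46–48: sky the map

5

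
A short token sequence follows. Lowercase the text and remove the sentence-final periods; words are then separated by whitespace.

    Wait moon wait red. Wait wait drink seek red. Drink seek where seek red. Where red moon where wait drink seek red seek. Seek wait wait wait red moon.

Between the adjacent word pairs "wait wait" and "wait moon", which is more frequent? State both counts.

"wait wait" (3 vs 1)

"wait wait": 3 occurrences
"wait moon": 1 occurrence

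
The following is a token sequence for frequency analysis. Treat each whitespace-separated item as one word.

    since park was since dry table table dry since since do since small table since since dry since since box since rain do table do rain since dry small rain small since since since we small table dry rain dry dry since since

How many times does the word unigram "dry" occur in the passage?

Scanning the 43 tokens for "dry":
  position 5: dry
  position 8: dry
  position 17: dry
  position 28: dry
  position 38: dry
  position 40: dry
  position 41: dry

7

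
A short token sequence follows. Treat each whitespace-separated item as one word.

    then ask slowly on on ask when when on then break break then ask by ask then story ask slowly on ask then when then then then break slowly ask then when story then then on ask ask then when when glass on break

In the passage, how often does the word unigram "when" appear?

6

Scanning the 44 tokens for "when":
  position 7: when
  position 8: when
  position 24: when
  position 32: when
  position 40: when
  position 41: when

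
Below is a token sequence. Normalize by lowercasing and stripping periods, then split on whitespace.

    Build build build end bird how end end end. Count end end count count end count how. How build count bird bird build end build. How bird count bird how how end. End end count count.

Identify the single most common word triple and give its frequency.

Trigram frequencies (highest first):
  end end count: 3
  how end end: 2
  end end end: 2
  end count count: 2
  build build build: 1
  build build end: 1
  … (23 more, each ≤ 1)

"end end count", 3 times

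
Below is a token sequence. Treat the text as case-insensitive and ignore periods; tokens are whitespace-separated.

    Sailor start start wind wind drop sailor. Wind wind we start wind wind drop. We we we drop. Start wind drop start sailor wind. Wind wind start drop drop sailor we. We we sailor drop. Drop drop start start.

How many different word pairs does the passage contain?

20

39 tokens → 38 bigram windows in total.
Repeated bigrams (each contributes count−1 duplicates):
  wind wind: 5
  we we: 4
  drop drop: 3
  drop start: 3
  start wind: 3
  wind drop: 3
  drop sailor: 2
  sailor wind: 2
  … (1 more repeated)
18 duplicate windows → 38 − 18 = 20 distinct.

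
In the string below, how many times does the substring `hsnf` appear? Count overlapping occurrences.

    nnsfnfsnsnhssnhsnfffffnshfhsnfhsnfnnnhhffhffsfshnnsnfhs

Sliding a length-4 window over the 55 characters (52 positions):
  position 15–18: hsnf
  position 27–30: hsnf
  position 31–34: hsnf

3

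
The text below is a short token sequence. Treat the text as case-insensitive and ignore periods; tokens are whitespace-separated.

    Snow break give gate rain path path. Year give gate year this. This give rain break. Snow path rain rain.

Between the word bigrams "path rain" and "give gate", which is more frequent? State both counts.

"give gate" (2 vs 1)

"path rain": 1 occurrence
"give gate": 2 occurrences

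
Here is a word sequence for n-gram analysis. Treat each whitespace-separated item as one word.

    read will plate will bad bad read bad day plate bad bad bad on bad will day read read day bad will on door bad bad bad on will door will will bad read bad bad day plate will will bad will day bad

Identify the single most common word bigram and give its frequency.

"bad bad", 6 times

Bigram frequencies (highest first):
  bad bad: 6
  will bad: 3
  bad will: 3
  plate will: 2
  bad read: 2
  read bad: 2
  … (19 more, each ≤ 2)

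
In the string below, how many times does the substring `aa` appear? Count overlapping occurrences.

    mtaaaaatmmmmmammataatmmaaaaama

9

Sliding a length-2 window over the 30 characters (29 positions):
  position 3–4: aa
  position 4–5: aa
  position 5–6: aa
  position 6–7: aa
  position 19–20: aa
  position 24–25: aa
  position 25–26: aa
  position 26–27: aa
  position 27–28: aa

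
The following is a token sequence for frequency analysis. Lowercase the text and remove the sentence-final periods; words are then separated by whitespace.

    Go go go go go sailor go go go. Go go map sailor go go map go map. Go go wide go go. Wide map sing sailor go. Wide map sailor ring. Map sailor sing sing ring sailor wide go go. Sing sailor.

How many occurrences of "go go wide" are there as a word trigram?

2

Scanning the 41 overlapping trigram windows for "go go wide":
  position 19–21: go go wide
  position 22–24: go go wide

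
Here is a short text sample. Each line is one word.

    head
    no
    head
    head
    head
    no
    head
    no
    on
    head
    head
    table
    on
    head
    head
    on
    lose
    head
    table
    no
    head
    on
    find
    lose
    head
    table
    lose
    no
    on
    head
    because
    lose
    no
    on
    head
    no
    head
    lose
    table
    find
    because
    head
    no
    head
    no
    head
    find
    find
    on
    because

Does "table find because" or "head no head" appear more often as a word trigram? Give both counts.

"table find because": 1 occurrence
"head no head": 5 occurrences

"head no head" (5 vs 1)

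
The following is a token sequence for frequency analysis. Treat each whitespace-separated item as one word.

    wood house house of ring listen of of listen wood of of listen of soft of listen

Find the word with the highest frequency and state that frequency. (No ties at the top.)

Unigram frequencies (highest first):
  of: 7
  listen: 4
  wood: 2
  house: 2
  ring: 1
  soft: 1

"of", 7 times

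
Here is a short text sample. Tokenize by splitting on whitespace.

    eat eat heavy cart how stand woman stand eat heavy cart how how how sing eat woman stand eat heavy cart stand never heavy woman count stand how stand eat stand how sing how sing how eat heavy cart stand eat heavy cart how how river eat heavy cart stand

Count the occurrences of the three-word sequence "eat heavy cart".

Scanning the 48 overlapping trigram windows for "eat heavy cart":
  position 2–4: eat heavy cart
  position 9–11: eat heavy cart
  position 19–21: eat heavy cart
  position 37–39: eat heavy cart
  position 41–43: eat heavy cart
  position 47–49: eat heavy cart

6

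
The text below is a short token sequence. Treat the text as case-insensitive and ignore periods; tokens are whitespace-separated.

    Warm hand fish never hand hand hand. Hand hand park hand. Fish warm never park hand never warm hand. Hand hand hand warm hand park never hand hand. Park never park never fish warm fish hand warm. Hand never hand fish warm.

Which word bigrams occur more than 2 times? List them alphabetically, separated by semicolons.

fish warm; hand fish; hand hand; hand park; never hand; park never; warm hand

Bigram counts meeting the condition (more than 2 times):
  fish warm: 3
  hand fish: 3
  hand hand: 8
  hand park: 3
  never hand: 3
  park never: 3
  warm hand: 4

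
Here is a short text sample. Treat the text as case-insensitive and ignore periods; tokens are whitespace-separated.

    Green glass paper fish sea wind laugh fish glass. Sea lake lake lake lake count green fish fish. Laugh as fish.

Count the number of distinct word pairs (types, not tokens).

18

21 tokens → 20 bigram windows in total.
Repeated bigrams (each contributes count−1 duplicates):
  lake lake: 3
2 duplicate windows → 20 − 2 = 18 distinct.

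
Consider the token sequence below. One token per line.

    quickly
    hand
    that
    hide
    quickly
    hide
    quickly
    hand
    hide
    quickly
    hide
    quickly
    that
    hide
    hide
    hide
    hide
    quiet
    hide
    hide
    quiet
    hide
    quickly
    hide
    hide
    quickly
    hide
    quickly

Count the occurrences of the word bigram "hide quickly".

Scanning the 27 overlapping bigram windows for "hide quickly":
  position 4–5: hide quickly
  position 6–7: hide quickly
  position 9–10: hide quickly
  position 11–12: hide quickly
  position 22–23: hide quickly
  position 25–26: hide quickly
  position 27–28: hide quickly

7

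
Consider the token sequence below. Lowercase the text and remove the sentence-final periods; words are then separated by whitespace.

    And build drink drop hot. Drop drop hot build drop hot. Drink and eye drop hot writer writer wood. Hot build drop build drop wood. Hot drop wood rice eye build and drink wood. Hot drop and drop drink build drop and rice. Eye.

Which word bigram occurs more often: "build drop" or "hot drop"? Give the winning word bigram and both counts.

"build drop" (4 vs 3)

"build drop": 4 occurrences
"hot drop": 3 occurrences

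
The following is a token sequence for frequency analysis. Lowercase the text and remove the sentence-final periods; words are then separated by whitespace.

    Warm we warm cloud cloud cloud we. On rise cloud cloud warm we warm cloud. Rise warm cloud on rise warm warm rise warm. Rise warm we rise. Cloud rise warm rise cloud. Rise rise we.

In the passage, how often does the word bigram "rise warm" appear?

Scanning the 35 overlapping bigram windows for "rise warm":
  position 16–17: rise warm
  position 20–21: rise warm
  position 23–24: rise warm
  position 25–26: rise warm
  position 30–31: rise warm

5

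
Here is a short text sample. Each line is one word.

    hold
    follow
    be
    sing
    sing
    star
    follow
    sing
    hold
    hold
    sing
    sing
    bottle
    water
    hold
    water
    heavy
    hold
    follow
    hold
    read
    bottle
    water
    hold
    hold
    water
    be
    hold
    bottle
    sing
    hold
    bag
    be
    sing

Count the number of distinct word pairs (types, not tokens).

25

34 tokens → 33 bigram windows in total.
Repeated bigrams (each contributes count−1 duplicates):
  be sing: 2
  bottle water: 2
  hold follow: 2
  hold hold: 2
  hold water: 2
  sing hold: 2
  sing sing: 2
  water hold: 2
8 duplicate windows → 33 − 8 = 25 distinct.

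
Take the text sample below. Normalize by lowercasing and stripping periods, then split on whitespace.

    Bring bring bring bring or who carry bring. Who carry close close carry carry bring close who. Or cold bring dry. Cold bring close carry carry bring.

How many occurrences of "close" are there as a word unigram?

4

Scanning the 27 tokens for "close":
  position 11: close
  position 12: close
  position 16: close
  position 24: close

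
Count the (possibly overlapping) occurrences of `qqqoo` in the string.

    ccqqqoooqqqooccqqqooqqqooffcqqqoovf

Sliding a length-5 window over the 35 characters (31 positions):
  position 3–7: qqqoo
  position 9–13: qqqoo
  position 16–20: qqqoo
  position 21–25: qqqoo
  position 29–33: qqqoo

5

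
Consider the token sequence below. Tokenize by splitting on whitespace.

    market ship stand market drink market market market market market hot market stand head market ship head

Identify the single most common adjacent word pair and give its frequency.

"market market", 4 times

Bigram frequencies (highest first):
  market market: 4
  market ship: 2
  ship stand: 1
  stand market: 1
  market drink: 1
  drink market: 1
  … (6 more, each ≤ 1)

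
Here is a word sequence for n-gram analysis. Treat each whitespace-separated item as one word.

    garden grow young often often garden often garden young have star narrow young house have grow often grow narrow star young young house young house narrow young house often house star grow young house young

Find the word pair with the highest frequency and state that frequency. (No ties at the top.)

"young house", 5 times

Bigram frequencies (highest first):
  young house: 5
  grow young: 2
  often garden: 2
  narrow young: 2
  house young: 2
  garden grow: 1
  … (20 more, each ≤ 1)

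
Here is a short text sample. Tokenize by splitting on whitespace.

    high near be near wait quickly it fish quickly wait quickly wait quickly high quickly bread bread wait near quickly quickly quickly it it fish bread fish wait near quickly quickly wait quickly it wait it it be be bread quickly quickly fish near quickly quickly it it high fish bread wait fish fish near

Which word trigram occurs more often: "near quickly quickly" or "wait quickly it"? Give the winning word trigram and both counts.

"near quickly quickly": 3 occurrences
"wait quickly it": 2 occurrences

"near quickly quickly" (3 vs 2)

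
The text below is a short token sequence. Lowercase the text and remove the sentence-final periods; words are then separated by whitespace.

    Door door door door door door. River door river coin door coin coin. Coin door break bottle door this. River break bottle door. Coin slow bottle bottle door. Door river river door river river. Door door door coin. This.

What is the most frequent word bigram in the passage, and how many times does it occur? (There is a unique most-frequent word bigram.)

"door door", 8 times

Bigram frequencies (highest first):
  door door: 8
  door river: 4
  river door: 3
  door coin: 3
  bottle door: 3
  coin door: 2
  … (12 more, each ≤ 2)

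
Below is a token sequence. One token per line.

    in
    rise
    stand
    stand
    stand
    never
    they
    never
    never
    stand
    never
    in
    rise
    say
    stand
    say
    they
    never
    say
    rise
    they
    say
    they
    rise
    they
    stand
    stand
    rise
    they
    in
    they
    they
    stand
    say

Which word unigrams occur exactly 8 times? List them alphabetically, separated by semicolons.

Unigram counts meeting the condition (exactly 8 times):
  stand: 8
  they: 8

stand; they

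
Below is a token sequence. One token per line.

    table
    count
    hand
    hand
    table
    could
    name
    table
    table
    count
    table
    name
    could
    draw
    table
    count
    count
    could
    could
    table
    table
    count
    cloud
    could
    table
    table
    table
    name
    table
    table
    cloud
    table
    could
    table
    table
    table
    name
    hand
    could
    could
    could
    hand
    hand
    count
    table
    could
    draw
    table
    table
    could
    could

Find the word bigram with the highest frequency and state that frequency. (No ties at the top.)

"table table", 8 times

Bigram frequencies (highest first):
  table table: 8
  table count: 4
  table could: 4
  could could: 4
  table name: 3
  could table: 3
  … (19 more, each ≤ 2)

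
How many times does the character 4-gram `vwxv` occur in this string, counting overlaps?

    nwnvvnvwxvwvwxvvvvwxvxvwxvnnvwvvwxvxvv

Sliding a length-4 window over the 38 characters (35 positions):
  position 7–10: vwxv
  position 12–15: vwxv
  position 18–21: vwxv
  position 23–26: vwxv
  position 32–35: vwxv

5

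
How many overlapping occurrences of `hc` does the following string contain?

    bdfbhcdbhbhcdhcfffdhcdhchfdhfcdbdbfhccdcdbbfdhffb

6

Sliding a length-2 window over the 49 characters (48 positions):
  position 5–6: hc
  position 11–12: hc
  position 14–15: hc
  position 20–21: hc
  position 23–24: hc
  position 36–37: hc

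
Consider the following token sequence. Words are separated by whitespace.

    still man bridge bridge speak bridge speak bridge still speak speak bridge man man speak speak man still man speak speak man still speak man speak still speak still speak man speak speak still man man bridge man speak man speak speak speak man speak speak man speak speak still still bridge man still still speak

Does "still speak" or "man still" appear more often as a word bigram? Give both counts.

"still speak" (5 vs 3)

"still speak": 5 occurrences
"man still": 3 occurrences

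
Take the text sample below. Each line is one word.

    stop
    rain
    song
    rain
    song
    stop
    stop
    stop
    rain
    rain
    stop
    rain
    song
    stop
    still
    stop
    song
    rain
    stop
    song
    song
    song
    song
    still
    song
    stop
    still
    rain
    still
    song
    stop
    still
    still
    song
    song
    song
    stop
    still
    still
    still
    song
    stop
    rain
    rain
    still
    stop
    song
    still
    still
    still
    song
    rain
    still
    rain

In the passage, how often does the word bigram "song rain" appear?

3

Scanning the 53 overlapping bigram windows for "song rain":
  position 3–4: song rain
  position 17–18: song rain
  position 51–52: song rain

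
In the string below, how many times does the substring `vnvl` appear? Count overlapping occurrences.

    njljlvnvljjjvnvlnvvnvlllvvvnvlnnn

4

Sliding a length-4 window over the 33 characters (30 positions):
  position 6–9: vnvl
  position 13–16: vnvl
  position 19–22: vnvl
  position 27–30: vnvl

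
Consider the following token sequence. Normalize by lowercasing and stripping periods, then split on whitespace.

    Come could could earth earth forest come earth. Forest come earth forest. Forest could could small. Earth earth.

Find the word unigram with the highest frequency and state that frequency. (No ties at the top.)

"earth", 6 times

Unigram frequencies (highest first):
  earth: 6
  could: 4
  forest: 4
  come: 3
  small: 1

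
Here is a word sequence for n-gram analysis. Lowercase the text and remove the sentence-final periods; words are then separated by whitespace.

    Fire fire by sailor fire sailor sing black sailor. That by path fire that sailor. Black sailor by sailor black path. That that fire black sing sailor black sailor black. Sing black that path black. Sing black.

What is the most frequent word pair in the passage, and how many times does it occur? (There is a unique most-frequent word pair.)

"sailor black", 4 times

Bigram frequencies (highest first):
  sailor black: 4
  sing black: 3
  black sailor: 3
  black sing: 3
  by sailor: 2
  fire fire: 1
  … (20 more, each ≤ 1)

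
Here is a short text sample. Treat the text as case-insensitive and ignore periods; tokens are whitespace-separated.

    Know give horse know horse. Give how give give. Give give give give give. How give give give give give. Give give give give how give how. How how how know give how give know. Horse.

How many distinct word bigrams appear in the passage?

11

36 tokens → 35 bigram windows in total.
Repeated bigrams (each contributes count−1 duplicates):
  give give: 14
  give how: 5
  how give: 4
  how how: 3
  know give: 2
  know horse: 2
24 duplicate windows → 35 − 24 = 11 distinct.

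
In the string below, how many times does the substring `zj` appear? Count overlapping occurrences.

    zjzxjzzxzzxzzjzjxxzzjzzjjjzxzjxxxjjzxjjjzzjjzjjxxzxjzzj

Sliding a length-2 window over the 55 characters (54 positions):
  position 1–2: zj
  position 13–14: zj
  position 15–16: zj
  position 20–21: zj
  position 23–24: zj
  position 29–30: zj
  position 42–43: zj
  position 45–46: zj
  position 54–55: zj

9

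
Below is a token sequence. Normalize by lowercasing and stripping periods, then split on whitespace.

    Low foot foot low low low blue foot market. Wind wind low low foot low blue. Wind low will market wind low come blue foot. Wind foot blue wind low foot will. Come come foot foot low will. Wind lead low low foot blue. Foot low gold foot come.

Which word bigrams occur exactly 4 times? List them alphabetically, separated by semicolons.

foot low; low foot; low low; wind low

Bigram counts meeting the condition (exactly 4 times):
  foot low: 4
  low foot: 4
  low low: 4
  wind low: 4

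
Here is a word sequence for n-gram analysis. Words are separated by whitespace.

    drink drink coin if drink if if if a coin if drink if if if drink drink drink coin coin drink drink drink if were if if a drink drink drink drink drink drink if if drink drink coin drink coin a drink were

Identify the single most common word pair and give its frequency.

Bigram frequencies (highest first):
  drink drink: 11
  if if: 6
  drink coin: 4
  if drink: 4
  drink if: 4
  coin if: 2
  … (9 more, each ≤ 2)

"drink drink", 11 times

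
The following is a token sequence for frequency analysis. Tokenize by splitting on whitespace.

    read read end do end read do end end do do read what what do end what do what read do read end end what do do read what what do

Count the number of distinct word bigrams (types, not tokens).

15

31 tokens → 30 bigram windows in total.
Repeated bigrams (each contributes count−1 duplicates):
  what do: 4
  do end: 3
  do read: 3
  do do: 2
  end do: 2
  end end: 2
  end what: 2
  read do: 2
  … (3 more repeated)
15 duplicate windows → 30 − 15 = 15 distinct.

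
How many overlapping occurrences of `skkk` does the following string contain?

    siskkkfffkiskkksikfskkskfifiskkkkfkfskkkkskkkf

5

Sliding a length-4 window over the 46 characters (43 positions):
  position 3–6: skkk
  position 12–15: skkk
  position 29–32: skkk
  position 37–40: skkk
  position 42–45: skkk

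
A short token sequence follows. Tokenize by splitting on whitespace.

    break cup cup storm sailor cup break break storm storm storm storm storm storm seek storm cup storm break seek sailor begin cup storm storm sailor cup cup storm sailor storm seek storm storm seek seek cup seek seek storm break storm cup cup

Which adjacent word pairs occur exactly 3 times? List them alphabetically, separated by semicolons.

Bigram counts meeting the condition (exactly 3 times):
  cup cup: 3
  seek storm: 3
  storm sailor: 3
  storm seek: 3

cup cup; seek storm; storm sailor; storm seek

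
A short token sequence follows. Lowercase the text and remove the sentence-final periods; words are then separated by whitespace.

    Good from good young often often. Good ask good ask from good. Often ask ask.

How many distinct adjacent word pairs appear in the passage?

12

15 tokens → 14 bigram windows in total.
Repeated bigrams (each contributes count−1 duplicates):
  from good: 2
  good ask: 2
2 duplicate windows → 14 − 2 = 12 distinct.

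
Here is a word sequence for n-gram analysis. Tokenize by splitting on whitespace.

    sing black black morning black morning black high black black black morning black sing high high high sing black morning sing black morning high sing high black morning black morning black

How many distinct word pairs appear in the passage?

31 tokens → 30 bigram windows in total.
Repeated bigrams (each contributes count−1 duplicates):
  black morning: 7
  morning black: 5
  black black: 3
  sing black: 3
  high black: 2
  high high: 2
  high sing: 2
  sing high: 2
18 duplicate windows → 30 − 18 = 12 distinct.

12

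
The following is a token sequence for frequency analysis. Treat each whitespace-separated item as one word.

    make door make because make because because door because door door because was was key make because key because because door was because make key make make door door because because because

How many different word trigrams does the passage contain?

28

32 tokens → 30 trigram windows in total.
Repeated trigrams (each contributes count−1 duplicates):
  because because door: 2
  door door because: 2
2 duplicate windows → 30 − 2 = 28 distinct.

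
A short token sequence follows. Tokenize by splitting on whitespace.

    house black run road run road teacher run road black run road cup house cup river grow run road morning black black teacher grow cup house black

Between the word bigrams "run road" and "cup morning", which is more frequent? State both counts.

"run road" (5 vs 0)

"run road": 5 occurrences
"cup morning": 0 occurrences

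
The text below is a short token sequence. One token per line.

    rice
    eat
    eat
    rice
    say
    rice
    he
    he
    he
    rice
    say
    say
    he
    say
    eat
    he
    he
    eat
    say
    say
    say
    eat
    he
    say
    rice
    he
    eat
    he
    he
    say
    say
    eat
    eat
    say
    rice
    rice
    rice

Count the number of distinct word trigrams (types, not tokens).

31

37 tokens → 35 trigram windows in total.
Repeated trigrams (each contributes count−1 duplicates):
  eat he he: 2
  say eat he: 2
  say rice he: 2
  say say eat: 2
4 duplicate windows → 35 − 4 = 31 distinct.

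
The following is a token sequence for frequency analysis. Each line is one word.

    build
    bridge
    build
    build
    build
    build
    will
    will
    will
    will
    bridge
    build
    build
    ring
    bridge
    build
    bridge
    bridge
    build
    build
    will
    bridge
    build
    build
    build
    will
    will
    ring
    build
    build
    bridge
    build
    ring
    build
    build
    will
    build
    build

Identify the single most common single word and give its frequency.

Unigram frequencies (highest first):
  build: 20
  will: 8
  bridge: 7
  ring: 3

"build", 20 times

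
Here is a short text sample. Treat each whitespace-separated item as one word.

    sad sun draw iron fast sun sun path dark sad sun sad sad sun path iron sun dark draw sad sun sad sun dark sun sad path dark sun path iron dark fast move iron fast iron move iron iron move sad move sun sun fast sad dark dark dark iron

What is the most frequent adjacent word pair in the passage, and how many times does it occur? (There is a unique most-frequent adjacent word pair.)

"sad sun", 5 times

Bigram frequencies (highest first):
  sad sun: 5
  sun path: 3
  sun sad: 3
  iron fast: 2
  sun sun: 2
  path dark: 2
  … (27 more, each ≤ 2)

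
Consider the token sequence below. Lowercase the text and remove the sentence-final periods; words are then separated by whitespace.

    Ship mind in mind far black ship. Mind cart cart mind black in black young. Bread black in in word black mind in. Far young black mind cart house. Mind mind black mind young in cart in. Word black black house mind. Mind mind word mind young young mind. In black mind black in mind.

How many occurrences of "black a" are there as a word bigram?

Scanning the 54 overlapping bigram windows for "black a":
  (none found)

0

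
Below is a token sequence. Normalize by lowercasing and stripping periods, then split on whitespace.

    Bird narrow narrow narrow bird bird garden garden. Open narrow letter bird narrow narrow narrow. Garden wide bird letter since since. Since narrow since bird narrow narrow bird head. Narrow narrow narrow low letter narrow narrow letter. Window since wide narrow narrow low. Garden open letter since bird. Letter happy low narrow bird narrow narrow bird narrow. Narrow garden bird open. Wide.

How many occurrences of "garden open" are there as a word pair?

Scanning the 61 overlapping bigram windows for "garden open":
  position 8–9: garden open
  position 44–45: garden open

2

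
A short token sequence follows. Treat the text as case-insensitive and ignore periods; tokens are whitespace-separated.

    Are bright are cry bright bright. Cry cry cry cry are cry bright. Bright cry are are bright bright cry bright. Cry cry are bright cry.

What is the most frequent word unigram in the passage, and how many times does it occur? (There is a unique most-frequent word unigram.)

"cry", 11 times

Unigram frequencies (highest first):
  cry: 11
  bright: 9
  are: 6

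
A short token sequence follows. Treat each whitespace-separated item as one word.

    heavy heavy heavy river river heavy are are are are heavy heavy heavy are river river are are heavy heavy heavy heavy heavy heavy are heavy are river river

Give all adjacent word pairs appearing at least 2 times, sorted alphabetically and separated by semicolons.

Bigram counts meeting the condition (at least 2 times):
  are are: 4
  are heavy: 3
  are river: 2
  heavy are: 4
  heavy heavy: 9
  river river: 3

are are; are heavy; are river; heavy are; heavy heavy; river river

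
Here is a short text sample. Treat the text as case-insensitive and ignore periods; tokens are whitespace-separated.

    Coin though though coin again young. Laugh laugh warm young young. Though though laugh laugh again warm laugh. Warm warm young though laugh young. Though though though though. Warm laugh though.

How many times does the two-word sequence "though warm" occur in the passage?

1

Scanning the 30 overlapping bigram windows for "though warm":
  position 28–29: though warm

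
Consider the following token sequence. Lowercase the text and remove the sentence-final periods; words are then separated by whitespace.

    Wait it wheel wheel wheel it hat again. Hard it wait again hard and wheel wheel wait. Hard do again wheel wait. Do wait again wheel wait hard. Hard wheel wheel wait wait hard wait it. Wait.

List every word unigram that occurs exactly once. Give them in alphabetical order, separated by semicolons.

Unigram counts meeting the condition (exactly once):
  and: 1
  hat: 1

and; hat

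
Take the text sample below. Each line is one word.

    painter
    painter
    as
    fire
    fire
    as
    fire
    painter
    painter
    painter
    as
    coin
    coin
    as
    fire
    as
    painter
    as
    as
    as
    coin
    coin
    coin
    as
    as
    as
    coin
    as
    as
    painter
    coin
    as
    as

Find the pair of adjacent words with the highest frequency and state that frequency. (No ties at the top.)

"as as", 6 times

Bigram frequencies (highest first):
  as as: 6
  coin as: 4
  painter painter: 3
  painter as: 3
  as fire: 3
  as coin: 3
  … (6 more, each ≤ 3)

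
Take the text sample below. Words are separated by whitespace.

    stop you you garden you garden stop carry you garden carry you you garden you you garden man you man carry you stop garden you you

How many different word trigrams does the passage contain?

26 tokens → 24 trigram windows in total.
Repeated trigrams (each contributes count−1 duplicates):
  you you garden: 3
  garden you you: 2
  you garden you: 2
4 duplicate windows → 24 − 4 = 20 distinct.

20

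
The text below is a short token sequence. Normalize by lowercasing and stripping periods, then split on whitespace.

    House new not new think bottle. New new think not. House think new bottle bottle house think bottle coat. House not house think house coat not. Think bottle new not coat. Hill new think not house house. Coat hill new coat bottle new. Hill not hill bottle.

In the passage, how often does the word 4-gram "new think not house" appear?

2

Scanning the 44 overlapping 4-gram windows for "new think not house":
  position 8–11: new think not house
  position 33–36: new think not house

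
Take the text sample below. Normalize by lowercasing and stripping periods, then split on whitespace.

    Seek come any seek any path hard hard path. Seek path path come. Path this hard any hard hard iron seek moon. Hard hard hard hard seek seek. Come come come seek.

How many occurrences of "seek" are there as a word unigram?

Scanning the 32 tokens for "seek":
  position 1: seek
  position 4: seek
  position 10: seek
  position 21: seek
  position 27: seek
  position 28: seek
  position 32: seek

7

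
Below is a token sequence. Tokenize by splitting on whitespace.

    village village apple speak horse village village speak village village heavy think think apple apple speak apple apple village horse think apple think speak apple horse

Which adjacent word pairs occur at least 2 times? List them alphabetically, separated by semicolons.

apple apple; apple speak; speak apple; think apple; village village

Bigram counts meeting the condition (at least 2 times):
  apple apple: 2
  apple speak: 2
  speak apple: 2
  think apple: 2
  village village: 3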